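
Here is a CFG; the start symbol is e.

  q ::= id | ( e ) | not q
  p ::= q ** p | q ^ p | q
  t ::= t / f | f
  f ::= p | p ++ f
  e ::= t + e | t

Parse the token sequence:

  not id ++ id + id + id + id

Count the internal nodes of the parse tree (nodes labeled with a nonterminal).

[e [t [f [p [q not [q id]]] ++ [f [p [q id]]]]] + [e [t [f [p [q id]]]] + [e [t [f [p [q id]]]] + [e [t [f [p [q id]]]]]]]]

24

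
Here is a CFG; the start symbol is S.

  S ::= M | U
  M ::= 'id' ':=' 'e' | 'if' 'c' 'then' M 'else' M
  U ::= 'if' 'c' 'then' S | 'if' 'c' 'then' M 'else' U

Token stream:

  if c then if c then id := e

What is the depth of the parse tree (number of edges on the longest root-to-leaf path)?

[S [U if c then [S [U if c then [S [M id := e]]]]]]

6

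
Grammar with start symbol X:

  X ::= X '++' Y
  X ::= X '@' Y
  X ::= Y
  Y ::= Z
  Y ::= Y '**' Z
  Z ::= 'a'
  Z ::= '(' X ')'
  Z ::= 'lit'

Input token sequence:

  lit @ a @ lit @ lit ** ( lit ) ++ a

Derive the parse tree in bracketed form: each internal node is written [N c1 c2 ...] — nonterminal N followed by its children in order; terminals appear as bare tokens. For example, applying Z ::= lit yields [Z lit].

X
X ++ Y
X @ Y ++ Y
X @ Y @ Y ++ Y
X @ Y @ Y @ Y ++ Y
Y @ Y @ Y @ Y ++ Y
Z @ Y @ Y @ Y ++ Y
lit @ Y @ Y @ Y ++ Y
lit @ Z @ Y @ Y ++ Y
lit @ a @ Y @ Y ++ Y
lit @ a @ Z @ Y ++ Y
lit @ a @ lit @ Y ++ Y
lit @ a @ lit @ Y ** Z ++ Y
lit @ a @ lit @ Z ** Z ++ Y
lit @ a @ lit @ lit ** Z ++ Y
lit @ a @ lit @ lit ** ( X ) ++ Y
lit @ a @ lit @ lit ** ( Y ) ++ Y
lit @ a @ lit @ lit ** ( Z ) ++ Y
lit @ a @ lit @ lit ** ( lit ) ++ Y
lit @ a @ lit @ lit ** ( lit ) ++ Z
lit @ a @ lit @ lit ** ( lit ) ++ a

[X [X [X [X [X [Y [Z lit]]] @ [Y [Z a]]] @ [Y [Z lit]]] @ [Y [Y [Z lit]] ** [Z ( [X [Y [Z lit]]] )]]] ++ [Y [Z a]]]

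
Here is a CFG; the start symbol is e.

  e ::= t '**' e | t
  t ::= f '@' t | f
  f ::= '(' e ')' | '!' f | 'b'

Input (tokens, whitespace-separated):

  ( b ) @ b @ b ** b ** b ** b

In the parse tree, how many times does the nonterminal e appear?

5

[e [t [f ( [e [t [f b]]] )] @ [t [f b] @ [t [f b]]]] ** [e [t [f b]] ** [e [t [f b]] ** [e [t [f b]]]]]]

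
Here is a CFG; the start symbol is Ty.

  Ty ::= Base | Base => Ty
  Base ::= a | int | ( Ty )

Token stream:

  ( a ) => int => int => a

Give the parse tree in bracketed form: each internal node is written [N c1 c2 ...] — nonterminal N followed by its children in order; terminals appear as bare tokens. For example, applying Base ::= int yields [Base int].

Ty
Base => Ty
( Ty ) => Ty
( Base ) => Ty
( a ) => Ty
( a ) => Base => Ty
( a ) => int => Ty
( a ) => int => Base => Ty
( a ) => int => int => Ty
( a ) => int => int => Base
( a ) => int => int => a

[Ty [Base ( [Ty [Base a]] )] => [Ty [Base int] => [Ty [Base int] => [Ty [Base a]]]]]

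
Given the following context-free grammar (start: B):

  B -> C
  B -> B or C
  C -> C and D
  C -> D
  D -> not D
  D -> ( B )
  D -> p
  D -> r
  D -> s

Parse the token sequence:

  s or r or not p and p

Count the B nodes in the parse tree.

3

[B [B [B [C [D s]]] or [C [D r]]] or [C [C [D not [D p]]] and [D p]]]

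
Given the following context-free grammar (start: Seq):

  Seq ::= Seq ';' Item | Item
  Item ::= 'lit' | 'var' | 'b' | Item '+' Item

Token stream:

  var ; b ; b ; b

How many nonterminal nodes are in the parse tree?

[Seq [Seq [Seq [Seq [Item var]] ; [Item b]] ; [Item b]] ; [Item b]]

8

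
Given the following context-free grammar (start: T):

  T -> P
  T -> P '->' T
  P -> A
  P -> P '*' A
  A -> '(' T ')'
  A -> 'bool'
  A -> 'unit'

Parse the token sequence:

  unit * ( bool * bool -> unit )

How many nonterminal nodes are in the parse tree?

13

[T [P [P [A unit]] * [A ( [T [P [P [A bool]] * [A bool]] -> [T [P [A unit]]]] )]]]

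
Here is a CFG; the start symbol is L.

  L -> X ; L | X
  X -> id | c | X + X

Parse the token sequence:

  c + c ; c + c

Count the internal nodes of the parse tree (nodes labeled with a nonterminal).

8

[L [X [X c] + [X c]] ; [L [X [X c] + [X c]]]]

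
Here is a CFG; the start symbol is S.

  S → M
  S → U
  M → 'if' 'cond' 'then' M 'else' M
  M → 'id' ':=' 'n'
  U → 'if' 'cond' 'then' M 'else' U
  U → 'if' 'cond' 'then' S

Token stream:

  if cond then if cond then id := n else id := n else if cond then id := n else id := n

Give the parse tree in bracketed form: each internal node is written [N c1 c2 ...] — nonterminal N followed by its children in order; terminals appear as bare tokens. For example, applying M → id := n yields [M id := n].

S
M
if cond then M else M
if cond then if cond then M else M else M
if cond then if cond then id := n else M else M
if cond then if cond then id := n else id := n else M
if cond then if cond then id := n else id := n else if cond then M else M
if cond then if cond then id := n else id := n else if cond then id := n else M
if cond then if cond then id := n else id := n else if cond then id := n else id := n

[S [M if cond then [M if cond then [M id := n] else [M id := n]] else [M if cond then [M id := n] else [M id := n]]]]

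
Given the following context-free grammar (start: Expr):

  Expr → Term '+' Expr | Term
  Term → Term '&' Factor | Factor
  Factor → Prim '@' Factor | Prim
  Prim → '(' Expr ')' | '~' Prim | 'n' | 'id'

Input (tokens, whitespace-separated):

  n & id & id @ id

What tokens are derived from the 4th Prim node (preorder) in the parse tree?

id

[Expr [Term [Term [Term [Factor [Prim n]]] & [Factor [Prim id]]] & [Factor [Prim id] @ [Factor [Prim id]]]]]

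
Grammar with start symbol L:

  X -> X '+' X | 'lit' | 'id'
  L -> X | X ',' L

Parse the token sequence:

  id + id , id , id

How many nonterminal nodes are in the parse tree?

[L [X [X id] + [X id]] , [L [X id] , [L [X id]]]]

8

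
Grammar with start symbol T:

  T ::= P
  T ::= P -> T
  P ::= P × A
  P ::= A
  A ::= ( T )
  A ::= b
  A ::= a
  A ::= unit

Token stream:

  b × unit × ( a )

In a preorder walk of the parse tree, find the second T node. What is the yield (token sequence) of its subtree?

[T [P [P [P [A b]] × [A unit]] × [A ( [T [P [A a]]] )]]]

a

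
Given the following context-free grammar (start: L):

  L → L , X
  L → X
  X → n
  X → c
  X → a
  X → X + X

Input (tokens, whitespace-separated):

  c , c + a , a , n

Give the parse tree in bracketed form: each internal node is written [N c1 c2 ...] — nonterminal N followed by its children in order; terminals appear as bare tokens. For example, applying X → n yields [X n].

L
L , X
L , X , X
L , X , X , X
X , X , X , X
c , X , X , X
c , X + X , X , X
c , c + X , X , X
c , c + a , X , X
c , c + a , a , X
c , c + a , a , n

[L [L [L [L [X c]] , [X [X c] + [X a]]] , [X a]] , [X n]]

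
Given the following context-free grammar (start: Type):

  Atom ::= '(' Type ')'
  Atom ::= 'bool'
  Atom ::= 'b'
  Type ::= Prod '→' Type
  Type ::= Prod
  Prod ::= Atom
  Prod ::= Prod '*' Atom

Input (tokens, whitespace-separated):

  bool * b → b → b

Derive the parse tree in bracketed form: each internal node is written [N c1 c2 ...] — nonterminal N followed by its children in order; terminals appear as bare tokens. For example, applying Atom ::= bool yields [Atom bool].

Type
Prod → Type
Prod * Atom → Type
Atom * Atom → Type
bool * Atom → Type
bool * b → Type
bool * b → Prod → Type
bool * b → Atom → Type
bool * b → b → Type
bool * b → b → Prod
bool * b → b → Atom
bool * b → b → b

[Type [Prod [Prod [Atom bool]] * [Atom b]] → [Type [Prod [Atom b]] → [Type [Prod [Atom b]]]]]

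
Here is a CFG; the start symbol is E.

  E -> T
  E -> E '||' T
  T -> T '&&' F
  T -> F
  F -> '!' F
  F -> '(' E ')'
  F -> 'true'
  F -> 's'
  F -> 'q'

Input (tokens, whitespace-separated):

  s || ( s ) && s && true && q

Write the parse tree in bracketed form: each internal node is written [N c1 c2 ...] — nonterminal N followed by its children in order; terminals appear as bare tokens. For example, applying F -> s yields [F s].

E
E || T
T || T
F || T
s || T
s || T && F
s || T && F && F
s || T && F && F && F
s || F && F && F && F
s || ( E ) && F && F && F
s || ( T ) && F && F && F
s || ( F ) && F && F && F
s || ( s ) && F && F && F
s || ( s ) && s && F && F
s || ( s ) && s && true && F
s || ( s ) && s && true && q

[E [E [T [F s]]] || [T [T [T [T [F ( [E [T [F s]]] )]] && [F s]] && [F true]] && [F q]]]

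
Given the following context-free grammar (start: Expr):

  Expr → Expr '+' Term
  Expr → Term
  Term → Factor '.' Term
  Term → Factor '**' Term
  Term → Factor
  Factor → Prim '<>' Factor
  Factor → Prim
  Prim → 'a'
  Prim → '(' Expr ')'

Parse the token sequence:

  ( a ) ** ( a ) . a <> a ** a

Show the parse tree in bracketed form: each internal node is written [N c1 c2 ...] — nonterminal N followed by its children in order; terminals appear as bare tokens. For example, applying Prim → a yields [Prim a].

[Expr [Term [Factor [Prim ( [Expr [Term [Factor [Prim a]]]] )]] ** [Term [Factor [Prim ( [Expr [Term [Factor [Prim a]]]] )]] . [Term [Factor [Prim a] <> [Factor [Prim a]]] ** [Term [Factor [Prim a]]]]]]]

Expr
Term
Factor ** Term
Prim ** Term
( Expr ) ** Term
( Term ) ** Term
( Factor ) ** Term
( Prim ) ** Term
( a ) ** Term
( a ) ** Factor . Term
( a ) ** Prim . Term
( a ) ** ( Expr ) . Term
( a ) ** ( Term ) . Term
( a ) ** ( Factor ) . Term
( a ) ** ( Prim ) . Term
( a ) ** ( a ) . Term
( a ) ** ( a ) . Factor ** Term
( a ) ** ( a ) . Prim <> Factor ** Term
( a ) ** ( a ) . a <> Factor ** Term
( a ) ** ( a ) . a <> Prim ** Term
( a ) ** ( a ) . a <> a ** Term
( a ) ** ( a ) . a <> a ** Factor
( a ) ** ( a ) . a <> a ** Prim
( a ) ** ( a ) . a <> a ** a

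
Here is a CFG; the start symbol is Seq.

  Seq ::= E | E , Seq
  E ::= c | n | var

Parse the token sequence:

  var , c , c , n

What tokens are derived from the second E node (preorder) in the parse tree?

[Seq [E var] , [Seq [E c] , [Seq [E c] , [Seq [E n]]]]]

c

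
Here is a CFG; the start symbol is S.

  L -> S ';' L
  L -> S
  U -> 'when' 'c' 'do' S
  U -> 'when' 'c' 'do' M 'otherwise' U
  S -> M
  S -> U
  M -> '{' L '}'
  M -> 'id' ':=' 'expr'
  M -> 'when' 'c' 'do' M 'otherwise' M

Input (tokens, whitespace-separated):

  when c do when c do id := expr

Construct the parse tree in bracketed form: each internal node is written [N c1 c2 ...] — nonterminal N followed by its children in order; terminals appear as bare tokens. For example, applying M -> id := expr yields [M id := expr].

S
U
when c do S
when c do U
when c do when c do S
when c do when c do M
when c do when c do id := expr

[S [U when c do [S [U when c do [S [M id := expr]]]]]]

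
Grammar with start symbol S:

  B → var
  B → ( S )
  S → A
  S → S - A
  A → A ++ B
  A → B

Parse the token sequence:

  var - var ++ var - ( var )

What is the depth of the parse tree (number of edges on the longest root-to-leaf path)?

6

[S [S [S [A [B var]]] - [A [A [B var]] ++ [B var]]] - [A [B ( [S [A [B var]]] )]]]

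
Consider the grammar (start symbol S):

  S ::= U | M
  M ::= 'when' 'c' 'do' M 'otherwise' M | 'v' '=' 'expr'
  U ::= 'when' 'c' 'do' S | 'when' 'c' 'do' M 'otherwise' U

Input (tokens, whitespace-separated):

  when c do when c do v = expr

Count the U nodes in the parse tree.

2

[S [U when c do [S [U when c do [S [M v = expr]]]]]]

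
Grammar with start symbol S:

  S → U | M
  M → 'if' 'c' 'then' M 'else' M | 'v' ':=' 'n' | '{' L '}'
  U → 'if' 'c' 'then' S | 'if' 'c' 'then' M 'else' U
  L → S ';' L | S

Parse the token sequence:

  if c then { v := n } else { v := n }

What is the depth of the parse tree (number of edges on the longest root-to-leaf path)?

6

[S [M if c then [M { [L [S [M v := n]]] }] else [M { [L [S [M v := n]]] }]]]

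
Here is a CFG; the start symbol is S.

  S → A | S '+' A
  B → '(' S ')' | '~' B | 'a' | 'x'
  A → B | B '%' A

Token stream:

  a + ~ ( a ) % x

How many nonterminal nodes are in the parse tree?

[S [S [A [B a]]] + [A [B ~ [B ( [S [A [B a]]] )]] % [A [B x]]]]

12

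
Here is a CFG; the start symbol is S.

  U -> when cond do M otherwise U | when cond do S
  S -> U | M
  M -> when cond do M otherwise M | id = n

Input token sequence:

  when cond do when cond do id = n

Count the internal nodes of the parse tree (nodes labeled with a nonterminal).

6

[S [U when cond do [S [U when cond do [S [M id = n]]]]]]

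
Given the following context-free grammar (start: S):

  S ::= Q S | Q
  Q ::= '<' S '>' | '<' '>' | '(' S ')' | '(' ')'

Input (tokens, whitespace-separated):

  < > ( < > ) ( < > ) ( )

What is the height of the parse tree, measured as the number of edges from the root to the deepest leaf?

6

[S [Q < >] [S [Q ( [S [Q < >]] )] [S [Q ( [S [Q < >]] )] [S [Q ( )]]]]]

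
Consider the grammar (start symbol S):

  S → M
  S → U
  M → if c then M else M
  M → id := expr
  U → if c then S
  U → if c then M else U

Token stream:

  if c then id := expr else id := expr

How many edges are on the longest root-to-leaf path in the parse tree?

[S [M if c then [M id := expr] else [M id := expr]]]

3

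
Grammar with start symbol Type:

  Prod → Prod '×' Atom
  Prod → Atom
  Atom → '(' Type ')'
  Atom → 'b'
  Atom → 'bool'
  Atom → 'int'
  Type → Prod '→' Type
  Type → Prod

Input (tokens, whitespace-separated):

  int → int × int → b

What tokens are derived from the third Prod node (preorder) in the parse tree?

[Type [Prod [Atom int]] → [Type [Prod [Prod [Atom int]] × [Atom int]] → [Type [Prod [Atom b]]]]]

int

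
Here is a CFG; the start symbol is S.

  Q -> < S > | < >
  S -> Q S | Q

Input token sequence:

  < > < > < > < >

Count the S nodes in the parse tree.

4

[S [Q < >] [S [Q < >] [S [Q < >] [S [Q < >]]]]]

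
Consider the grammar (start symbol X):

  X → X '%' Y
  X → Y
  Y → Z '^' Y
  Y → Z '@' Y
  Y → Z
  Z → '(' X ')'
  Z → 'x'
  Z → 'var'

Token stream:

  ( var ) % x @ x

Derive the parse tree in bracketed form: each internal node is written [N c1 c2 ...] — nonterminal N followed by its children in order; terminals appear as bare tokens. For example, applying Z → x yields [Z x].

[X [X [Y [Z ( [X [Y [Z var]]] )]]] % [Y [Z x] @ [Y [Z x]]]]

X
X % Y
Y % Y
Z % Y
( X ) % Y
( Y ) % Y
( Z ) % Y
( var ) % Y
( var ) % Z @ Y
( var ) % x @ Y
( var ) % x @ Z
( var ) % x @ x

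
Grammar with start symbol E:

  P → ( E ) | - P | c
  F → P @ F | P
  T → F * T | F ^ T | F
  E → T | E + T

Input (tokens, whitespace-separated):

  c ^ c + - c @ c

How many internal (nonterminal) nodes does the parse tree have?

14

[E [E [T [F [P c]] ^ [T [F [P c]]]]] + [T [F [P - [P c]] @ [F [P c]]]]]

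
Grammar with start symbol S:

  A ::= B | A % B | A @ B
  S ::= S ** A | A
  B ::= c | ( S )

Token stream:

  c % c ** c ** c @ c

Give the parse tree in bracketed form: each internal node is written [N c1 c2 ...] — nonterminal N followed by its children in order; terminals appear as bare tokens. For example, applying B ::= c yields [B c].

S
S ** A
S ** A ** A
A ** A ** A
A % B ** A ** A
B % B ** A ** A
c % B ** A ** A
c % c ** A ** A
c % c ** B ** A
c % c ** c ** A
c % c ** c ** A @ B
c % c ** c ** B @ B
c % c ** c ** c @ B
c % c ** c ** c @ c

[S [S [S [A [A [B c]] % [B c]]] ** [A [B c]]] ** [A [A [B c]] @ [B c]]]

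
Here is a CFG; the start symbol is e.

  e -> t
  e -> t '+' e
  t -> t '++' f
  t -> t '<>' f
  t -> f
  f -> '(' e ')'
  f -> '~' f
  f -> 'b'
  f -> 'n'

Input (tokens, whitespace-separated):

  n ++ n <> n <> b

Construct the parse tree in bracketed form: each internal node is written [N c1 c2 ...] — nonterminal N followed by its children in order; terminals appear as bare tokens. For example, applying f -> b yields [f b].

e
t
t <> f
t <> f <> f
t ++ f <> f <> f
f ++ f <> f <> f
n ++ f <> f <> f
n ++ n <> f <> f
n ++ n <> n <> f
n ++ n <> n <> b

[e [t [t [t [t [f n]] ++ [f n]] <> [f n]] <> [f b]]]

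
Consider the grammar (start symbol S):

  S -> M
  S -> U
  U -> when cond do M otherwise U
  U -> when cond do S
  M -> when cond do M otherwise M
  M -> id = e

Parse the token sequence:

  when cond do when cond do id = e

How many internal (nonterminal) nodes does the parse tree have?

6

[S [U when cond do [S [U when cond do [S [M id = e]]]]]]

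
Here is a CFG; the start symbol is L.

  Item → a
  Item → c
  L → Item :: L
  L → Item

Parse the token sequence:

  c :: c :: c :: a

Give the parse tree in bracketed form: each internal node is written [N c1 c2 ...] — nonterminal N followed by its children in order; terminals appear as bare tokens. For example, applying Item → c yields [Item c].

L
Item :: L
c :: L
c :: Item :: L
c :: c :: L
c :: c :: Item :: L
c :: c :: c :: L
c :: c :: c :: Item
c :: c :: c :: a

[L [Item c] :: [L [Item c] :: [L [Item c] :: [L [Item a]]]]]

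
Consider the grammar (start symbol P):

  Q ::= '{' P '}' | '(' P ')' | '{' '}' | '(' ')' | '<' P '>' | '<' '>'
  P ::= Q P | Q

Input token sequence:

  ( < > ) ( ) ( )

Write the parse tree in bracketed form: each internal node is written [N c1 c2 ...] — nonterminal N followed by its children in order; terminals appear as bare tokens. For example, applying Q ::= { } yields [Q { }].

[P [Q ( [P [Q < >]] )] [P [Q ( )] [P [Q ( )]]]]

P
Q P
( P ) P
( Q ) P
( < > ) P
( < > ) Q P
( < > ) ( ) P
( < > ) ( ) Q
( < > ) ( ) ( )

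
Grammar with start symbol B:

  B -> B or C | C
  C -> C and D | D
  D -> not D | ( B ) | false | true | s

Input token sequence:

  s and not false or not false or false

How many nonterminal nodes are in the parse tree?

13

[B [B [B [C [C [D s]] and [D not [D false]]]] or [C [D not [D false]]]] or [C [D false]]]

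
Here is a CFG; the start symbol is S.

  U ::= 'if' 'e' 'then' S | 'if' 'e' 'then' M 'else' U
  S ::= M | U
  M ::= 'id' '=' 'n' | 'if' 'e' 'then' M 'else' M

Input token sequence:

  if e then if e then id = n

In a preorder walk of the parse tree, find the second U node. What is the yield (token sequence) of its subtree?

if e then id = n

[S [U if e then [S [U if e then [S [M id = n]]]]]]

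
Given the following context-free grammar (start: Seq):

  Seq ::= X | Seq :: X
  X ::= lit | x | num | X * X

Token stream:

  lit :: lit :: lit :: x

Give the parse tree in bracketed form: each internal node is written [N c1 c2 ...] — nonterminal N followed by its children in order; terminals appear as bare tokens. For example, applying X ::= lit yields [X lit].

Seq
Seq :: X
Seq :: X :: X
Seq :: X :: X :: X
X :: X :: X :: X
lit :: X :: X :: X
lit :: lit :: X :: X
lit :: lit :: lit :: X
lit :: lit :: lit :: x

[Seq [Seq [Seq [Seq [X lit]] :: [X lit]] :: [X lit]] :: [X x]]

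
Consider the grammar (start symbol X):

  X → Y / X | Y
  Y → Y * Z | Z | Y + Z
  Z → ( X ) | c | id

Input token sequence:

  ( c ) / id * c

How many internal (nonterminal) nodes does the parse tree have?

11

[X [Y [Z ( [X [Y [Z c]]] )]] / [X [Y [Y [Z id]] * [Z c]]]]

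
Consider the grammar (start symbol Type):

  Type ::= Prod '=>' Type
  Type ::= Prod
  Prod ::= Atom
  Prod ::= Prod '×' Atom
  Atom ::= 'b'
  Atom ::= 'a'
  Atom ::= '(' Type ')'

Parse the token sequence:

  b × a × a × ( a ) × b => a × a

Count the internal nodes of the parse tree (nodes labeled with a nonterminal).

19

[Type [Prod [Prod [Prod [Prod [Prod [Atom b]] × [Atom a]] × [Atom a]] × [Atom ( [Type [Prod [Atom a]]] )]] × [Atom b]] => [Type [Prod [Prod [Atom a]] × [Atom a]]]]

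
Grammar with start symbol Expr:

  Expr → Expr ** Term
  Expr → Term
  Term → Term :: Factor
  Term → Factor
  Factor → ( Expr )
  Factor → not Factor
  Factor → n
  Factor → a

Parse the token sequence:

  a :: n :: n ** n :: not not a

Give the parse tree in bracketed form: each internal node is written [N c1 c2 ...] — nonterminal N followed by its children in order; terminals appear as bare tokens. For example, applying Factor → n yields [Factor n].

Expr
Expr ** Term
Term ** Term
Term :: Factor ** Term
Term :: Factor :: Factor ** Term
Factor :: Factor :: Factor ** Term
a :: Factor :: Factor ** Term
a :: n :: Factor ** Term
a :: n :: n ** Term
a :: n :: n ** Term :: Factor
a :: n :: n ** Factor :: Factor
a :: n :: n ** n :: Factor
a :: n :: n ** n :: not Factor
a :: n :: n ** n :: not not Factor
a :: n :: n ** n :: not not a

[Expr [Expr [Term [Term [Term [Factor a]] :: [Factor n]] :: [Factor n]]] ** [Term [Term [Factor n]] :: [Factor not [Factor not [Factor a]]]]]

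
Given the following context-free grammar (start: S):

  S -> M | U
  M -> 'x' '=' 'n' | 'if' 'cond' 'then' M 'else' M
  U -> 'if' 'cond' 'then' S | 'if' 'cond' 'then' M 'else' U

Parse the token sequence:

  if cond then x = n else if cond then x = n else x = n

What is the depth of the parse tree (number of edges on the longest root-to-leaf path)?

[S [M if cond then [M x = n] else [M if cond then [M x = n] else [M x = n]]]]

4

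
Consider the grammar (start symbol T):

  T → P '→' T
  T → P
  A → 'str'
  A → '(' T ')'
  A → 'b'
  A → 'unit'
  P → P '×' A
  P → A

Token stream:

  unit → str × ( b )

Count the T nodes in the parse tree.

[T [P [A unit]] → [T [P [P [A str]] × [A ( [T [P [A b]]] )]]]]

3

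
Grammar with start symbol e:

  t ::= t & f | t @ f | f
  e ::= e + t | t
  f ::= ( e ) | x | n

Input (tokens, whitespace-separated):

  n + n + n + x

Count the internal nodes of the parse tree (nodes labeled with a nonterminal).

[e [e [e [e [t [f n]]] + [t [f n]]] + [t [f n]]] + [t [f x]]]

12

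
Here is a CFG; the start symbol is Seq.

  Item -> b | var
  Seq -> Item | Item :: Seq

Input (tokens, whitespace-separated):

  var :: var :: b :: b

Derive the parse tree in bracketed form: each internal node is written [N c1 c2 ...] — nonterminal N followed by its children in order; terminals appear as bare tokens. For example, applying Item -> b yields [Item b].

Seq
Item :: Seq
var :: Seq
var :: Item :: Seq
var :: var :: Seq
var :: var :: Item :: Seq
var :: var :: b :: Seq
var :: var :: b :: Item
var :: var :: b :: b

[Seq [Item var] :: [Seq [Item var] :: [Seq [Item b] :: [Seq [Item b]]]]]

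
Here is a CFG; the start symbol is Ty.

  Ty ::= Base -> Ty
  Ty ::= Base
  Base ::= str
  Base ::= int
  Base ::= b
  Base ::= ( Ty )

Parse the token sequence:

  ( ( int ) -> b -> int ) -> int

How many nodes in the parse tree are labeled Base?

6

[Ty [Base ( [Ty [Base ( [Ty [Base int]] )] -> [Ty [Base b] -> [Ty [Base int]]]] )] -> [Ty [Base int]]]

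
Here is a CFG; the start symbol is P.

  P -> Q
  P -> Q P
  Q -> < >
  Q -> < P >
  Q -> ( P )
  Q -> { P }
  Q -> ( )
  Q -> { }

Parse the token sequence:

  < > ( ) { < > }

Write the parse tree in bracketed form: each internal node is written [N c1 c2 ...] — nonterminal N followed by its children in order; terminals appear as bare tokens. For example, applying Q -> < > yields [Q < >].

P
Q P
< > P
< > Q P
< > ( ) P
< > ( ) Q
< > ( ) { P }
< > ( ) { Q }
< > ( ) { < > }

[P [Q < >] [P [Q ( )] [P [Q { [P [Q < >]] }]]]]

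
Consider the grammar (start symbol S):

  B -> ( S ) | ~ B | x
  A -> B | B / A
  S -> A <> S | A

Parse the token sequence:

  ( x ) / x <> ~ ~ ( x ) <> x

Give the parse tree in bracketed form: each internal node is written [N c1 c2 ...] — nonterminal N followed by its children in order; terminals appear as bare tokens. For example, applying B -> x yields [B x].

S
A <> S
B / A <> S
( S ) / A <> S
( A ) / A <> S
( B ) / A <> S
( x ) / A <> S
( x ) / B <> S
( x ) / x <> S
( x ) / x <> A <> S
( x ) / x <> B <> S
( x ) / x <> ~ B <> S
( x ) / x <> ~ ~ B <> S
( x ) / x <> ~ ~ ( S ) <> S
( x ) / x <> ~ ~ ( A ) <> S
( x ) / x <> ~ ~ ( B ) <> S
( x ) / x <> ~ ~ ( x ) <> S
( x ) / x <> ~ ~ ( x ) <> A
( x ) / x <> ~ ~ ( x ) <> B
( x ) / x <> ~ ~ ( x ) <> x

[S [A [B ( [S [A [B x]]] )] / [A [B x]]] <> [S [A [B ~ [B ~ [B ( [S [A [B x]]] )]]]] <> [S [A [B x]]]]]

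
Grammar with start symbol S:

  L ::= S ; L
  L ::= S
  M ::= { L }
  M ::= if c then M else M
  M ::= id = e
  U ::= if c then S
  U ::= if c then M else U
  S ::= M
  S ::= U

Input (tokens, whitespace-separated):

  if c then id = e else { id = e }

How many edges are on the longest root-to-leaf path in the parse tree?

[S [M if c then [M id = e] else [M { [L [S [M id = e]]] }]]]

6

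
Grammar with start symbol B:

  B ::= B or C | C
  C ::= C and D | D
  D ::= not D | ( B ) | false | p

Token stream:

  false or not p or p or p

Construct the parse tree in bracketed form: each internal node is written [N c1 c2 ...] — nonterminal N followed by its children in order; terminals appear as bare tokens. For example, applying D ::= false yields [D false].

[B [B [B [B [C [D false]]] or [C [D not [D p]]]] or [C [D p]]] or [C [D p]]]

B
B or C
B or C or C
B or C or C or C
C or C or C or C
D or C or C or C
false or C or C or C
false or D or C or C
false or not D or C or C
false or not p or C or C
false or not p or D or C
false or not p or p or C
false or not p or p or D
false or not p or p or p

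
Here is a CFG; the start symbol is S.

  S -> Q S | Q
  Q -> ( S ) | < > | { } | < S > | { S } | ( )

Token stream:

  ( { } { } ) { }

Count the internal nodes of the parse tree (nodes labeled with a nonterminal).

[S [Q ( [S [Q { }] [S [Q { }]]] )] [S [Q { }]]]

8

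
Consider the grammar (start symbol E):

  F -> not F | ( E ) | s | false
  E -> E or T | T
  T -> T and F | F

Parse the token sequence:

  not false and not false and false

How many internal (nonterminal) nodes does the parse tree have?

9

[E [T [T [T [F not [F false]]] and [F not [F false]]] and [F false]]]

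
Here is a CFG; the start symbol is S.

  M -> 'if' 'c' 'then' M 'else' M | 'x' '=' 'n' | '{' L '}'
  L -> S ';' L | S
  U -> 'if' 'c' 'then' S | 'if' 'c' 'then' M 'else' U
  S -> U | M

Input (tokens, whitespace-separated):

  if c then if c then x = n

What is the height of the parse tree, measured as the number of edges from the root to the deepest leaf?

6

[S [U if c then [S [U if c then [S [M x = n]]]]]]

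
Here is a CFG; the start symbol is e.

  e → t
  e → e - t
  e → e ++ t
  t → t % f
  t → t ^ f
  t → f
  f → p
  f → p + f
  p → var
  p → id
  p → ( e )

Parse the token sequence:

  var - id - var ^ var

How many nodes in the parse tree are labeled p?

[e [e [e [t [f [p var]]]] - [t [f [p id]]]] - [t [t [f [p var]]] ^ [f [p var]]]]

4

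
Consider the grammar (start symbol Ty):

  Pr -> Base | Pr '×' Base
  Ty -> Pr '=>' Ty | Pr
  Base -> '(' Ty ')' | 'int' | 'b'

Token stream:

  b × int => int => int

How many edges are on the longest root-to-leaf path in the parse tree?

[Ty [Pr [Pr [Base b]] × [Base int]] => [Ty [Pr [Base int]] => [Ty [Pr [Base int]]]]]

5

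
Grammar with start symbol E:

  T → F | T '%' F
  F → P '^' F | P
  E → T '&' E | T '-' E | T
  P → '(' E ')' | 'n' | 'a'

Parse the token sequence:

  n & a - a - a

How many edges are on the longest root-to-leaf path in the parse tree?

[E [T [F [P n]]] & [E [T [F [P a]]] - [E [T [F [P a]]] - [E [T [F [P a]]]]]]]

7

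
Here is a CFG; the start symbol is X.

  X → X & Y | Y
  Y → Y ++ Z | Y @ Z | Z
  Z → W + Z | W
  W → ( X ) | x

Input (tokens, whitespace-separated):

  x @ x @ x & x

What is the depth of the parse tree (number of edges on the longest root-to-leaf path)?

7

[X [X [Y [Y [Y [Z [W x]]] @ [Z [W x]]] @ [Z [W x]]]] & [Y [Z [W x]]]]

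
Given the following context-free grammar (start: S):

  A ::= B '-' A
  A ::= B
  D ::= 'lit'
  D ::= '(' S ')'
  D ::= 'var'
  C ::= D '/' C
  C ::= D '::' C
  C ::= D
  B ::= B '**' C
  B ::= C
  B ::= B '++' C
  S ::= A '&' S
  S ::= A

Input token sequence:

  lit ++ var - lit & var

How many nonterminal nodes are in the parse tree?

[S [A [B [B [C [D lit]]] ++ [C [D var]]] - [A [B [C [D lit]]]]] & [S [A [B [C [D var]]]]]]

17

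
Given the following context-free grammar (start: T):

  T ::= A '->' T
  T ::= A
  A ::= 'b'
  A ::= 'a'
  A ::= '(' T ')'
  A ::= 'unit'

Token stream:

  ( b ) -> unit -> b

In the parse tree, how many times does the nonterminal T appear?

[T [A ( [T [A b]] )] -> [T [A unit] -> [T [A b]]]]

4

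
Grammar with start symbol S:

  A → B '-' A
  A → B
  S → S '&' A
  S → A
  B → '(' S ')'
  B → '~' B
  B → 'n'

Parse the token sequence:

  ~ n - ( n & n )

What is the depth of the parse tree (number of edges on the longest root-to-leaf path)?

8

[S [A [B ~ [B n]] - [A [B ( [S [S [A [B n]]] & [A [B n]]] )]]]]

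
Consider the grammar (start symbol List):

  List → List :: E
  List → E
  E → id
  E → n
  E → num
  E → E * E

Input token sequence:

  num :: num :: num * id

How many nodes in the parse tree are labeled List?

[List [List [List [E num]] :: [E num]] :: [E [E num] * [E id]]]

3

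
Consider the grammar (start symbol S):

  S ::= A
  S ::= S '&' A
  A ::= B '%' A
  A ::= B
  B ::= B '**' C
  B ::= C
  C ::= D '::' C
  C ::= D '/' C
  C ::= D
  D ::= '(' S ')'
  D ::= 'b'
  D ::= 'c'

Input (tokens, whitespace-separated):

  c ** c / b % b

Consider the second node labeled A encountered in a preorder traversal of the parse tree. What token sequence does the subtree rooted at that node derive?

b

[S [A [B [B [C [D c]]] ** [C [D c] / [C [D b]]]] % [A [B [C [D b]]]]]]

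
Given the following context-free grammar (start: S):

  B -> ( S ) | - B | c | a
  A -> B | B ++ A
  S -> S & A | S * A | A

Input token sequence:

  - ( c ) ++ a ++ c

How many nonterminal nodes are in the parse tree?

11

[S [A [B - [B ( [S [A [B c]]] )]] ++ [A [B a] ++ [A [B c]]]]]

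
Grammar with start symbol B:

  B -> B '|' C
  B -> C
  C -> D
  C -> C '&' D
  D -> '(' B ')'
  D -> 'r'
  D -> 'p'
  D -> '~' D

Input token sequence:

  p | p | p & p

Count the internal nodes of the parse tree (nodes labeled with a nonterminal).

11

[B [B [B [C [D p]]] | [C [D p]]] | [C [C [D p]] & [D p]]]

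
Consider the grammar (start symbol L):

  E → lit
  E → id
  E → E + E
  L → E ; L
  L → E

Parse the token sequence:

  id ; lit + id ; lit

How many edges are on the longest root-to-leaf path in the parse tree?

4

[L [E id] ; [L [E [E lit] + [E id]] ; [L [E lit]]]]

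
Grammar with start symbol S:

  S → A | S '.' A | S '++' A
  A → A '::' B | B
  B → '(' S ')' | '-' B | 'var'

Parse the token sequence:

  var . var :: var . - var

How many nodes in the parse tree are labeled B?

[S [S [S [A [B var]]] . [A [A [B var]] :: [B var]]] . [A [B - [B var]]]]

5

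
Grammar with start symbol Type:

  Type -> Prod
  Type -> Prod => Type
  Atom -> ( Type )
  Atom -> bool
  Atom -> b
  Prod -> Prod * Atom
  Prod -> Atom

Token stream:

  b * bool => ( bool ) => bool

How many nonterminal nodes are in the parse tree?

[Type [Prod [Prod [Atom b]] * [Atom bool]] => [Type [Prod [Atom ( [Type [Prod [Atom bool]]] )]] => [Type [Prod [Atom bool]]]]]

14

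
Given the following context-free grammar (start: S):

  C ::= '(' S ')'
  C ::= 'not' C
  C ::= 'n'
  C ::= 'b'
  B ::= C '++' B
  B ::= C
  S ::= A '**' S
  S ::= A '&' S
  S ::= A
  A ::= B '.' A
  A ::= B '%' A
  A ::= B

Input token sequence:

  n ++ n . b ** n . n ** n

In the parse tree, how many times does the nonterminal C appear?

6

[S [A [B [C n] ++ [B [C n]]] . [A [B [C b]]]] ** [S [A [B [C n]] . [A [B [C n]]]] ** [S [A [B [C n]]]]]]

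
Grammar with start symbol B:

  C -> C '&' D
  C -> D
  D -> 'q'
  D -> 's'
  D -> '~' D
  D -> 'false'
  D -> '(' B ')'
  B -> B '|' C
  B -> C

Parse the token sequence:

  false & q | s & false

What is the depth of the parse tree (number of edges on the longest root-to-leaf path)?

5

[B [B [C [C [D false]] & [D q]]] | [C [C [D s]] & [D false]]]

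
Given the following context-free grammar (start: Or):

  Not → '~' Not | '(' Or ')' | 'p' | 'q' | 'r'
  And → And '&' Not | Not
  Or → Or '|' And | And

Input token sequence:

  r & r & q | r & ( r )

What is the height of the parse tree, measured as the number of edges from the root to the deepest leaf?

6

[Or [Or [And [And [And [Not r]] & [Not r]] & [Not q]]] | [And [And [Not r]] & [Not ( [Or [And [Not r]]] )]]]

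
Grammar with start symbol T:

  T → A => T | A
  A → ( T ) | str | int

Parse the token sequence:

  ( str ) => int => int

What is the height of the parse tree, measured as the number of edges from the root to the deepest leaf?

4

[T [A ( [T [A str]] )] => [T [A int] => [T [A int]]]]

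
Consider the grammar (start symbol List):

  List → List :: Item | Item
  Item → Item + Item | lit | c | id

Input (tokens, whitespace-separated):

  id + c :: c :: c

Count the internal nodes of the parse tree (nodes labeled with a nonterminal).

[List [List [List [Item [Item id] + [Item c]]] :: [Item c]] :: [Item c]]

8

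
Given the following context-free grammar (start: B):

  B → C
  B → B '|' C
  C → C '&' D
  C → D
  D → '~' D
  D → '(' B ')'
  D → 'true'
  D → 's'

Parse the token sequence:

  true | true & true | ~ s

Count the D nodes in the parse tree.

[B [B [B [C [D true]]] | [C [C [D true]] & [D true]]] | [C [D ~ [D s]]]]

5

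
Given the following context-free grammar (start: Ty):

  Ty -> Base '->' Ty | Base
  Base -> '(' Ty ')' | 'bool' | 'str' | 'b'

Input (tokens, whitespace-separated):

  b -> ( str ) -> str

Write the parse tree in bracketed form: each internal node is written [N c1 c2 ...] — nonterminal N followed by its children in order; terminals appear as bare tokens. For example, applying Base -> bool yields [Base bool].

[Ty [Base b] -> [Ty [Base ( [Ty [Base str]] )] -> [Ty [Base str]]]]

Ty
Base -> Ty
b -> Ty
b -> Base -> Ty
b -> ( Ty ) -> Ty
b -> ( Base ) -> Ty
b -> ( str ) -> Ty
b -> ( str ) -> Base
b -> ( str ) -> str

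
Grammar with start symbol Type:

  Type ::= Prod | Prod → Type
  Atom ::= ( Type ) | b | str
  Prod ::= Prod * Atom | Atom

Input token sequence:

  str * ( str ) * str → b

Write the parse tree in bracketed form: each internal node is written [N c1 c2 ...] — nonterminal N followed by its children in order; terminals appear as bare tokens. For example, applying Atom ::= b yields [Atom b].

[Type [Prod [Prod [Prod [Atom str]] * [Atom ( [Type [Prod [Atom str]]] )]] * [Atom str]] → [Type [Prod [Atom b]]]]

Type
Prod → Type
Prod * Atom → Type
Prod * Atom * Atom → Type
Atom * Atom * Atom → Type
str * Atom * Atom → Type
str * ( Type ) * Atom → Type
str * ( Prod ) * Atom → Type
str * ( Atom ) * Atom → Type
str * ( str ) * Atom → Type
str * ( str ) * str → Type
str * ( str ) * str → Prod
str * ( str ) * str → Atom
str * ( str ) * str → b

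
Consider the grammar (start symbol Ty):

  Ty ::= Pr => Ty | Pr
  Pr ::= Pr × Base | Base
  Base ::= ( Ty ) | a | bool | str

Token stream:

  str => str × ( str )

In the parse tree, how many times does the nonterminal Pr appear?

4

[Ty [Pr [Base str]] => [Ty [Pr [Pr [Base str]] × [Base ( [Ty [Pr [Base str]]] )]]]]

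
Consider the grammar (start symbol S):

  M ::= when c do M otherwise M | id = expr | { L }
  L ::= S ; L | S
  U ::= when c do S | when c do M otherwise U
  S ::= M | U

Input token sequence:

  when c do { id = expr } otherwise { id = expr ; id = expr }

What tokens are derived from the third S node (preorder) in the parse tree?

id = expr

[S [M when c do [M { [L [S [M id = expr]]] }] otherwise [M { [L [S [M id = expr]] ; [L [S [M id = expr]]]] }]]]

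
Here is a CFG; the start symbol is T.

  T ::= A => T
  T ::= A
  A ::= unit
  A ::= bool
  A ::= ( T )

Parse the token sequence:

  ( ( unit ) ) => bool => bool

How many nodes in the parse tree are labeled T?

[T [A ( [T [A ( [T [A unit]] )]] )] => [T [A bool] => [T [A bool]]]]

5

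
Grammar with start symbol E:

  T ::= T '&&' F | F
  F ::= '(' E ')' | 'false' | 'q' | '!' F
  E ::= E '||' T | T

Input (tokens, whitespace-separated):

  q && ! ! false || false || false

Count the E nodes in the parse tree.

3

[E [E [E [T [T [F q]] && [F ! [F ! [F false]]]]] || [T [F false]]] || [T [F false]]]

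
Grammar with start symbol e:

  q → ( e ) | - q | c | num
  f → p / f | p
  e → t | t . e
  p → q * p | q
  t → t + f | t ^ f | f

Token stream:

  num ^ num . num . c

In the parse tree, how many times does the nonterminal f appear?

4

[e [t [t [f [p [q num]]]] ^ [f [p [q num]]]] . [e [t [f [p [q num]]]] . [e [t [f [p [q c]]]]]]]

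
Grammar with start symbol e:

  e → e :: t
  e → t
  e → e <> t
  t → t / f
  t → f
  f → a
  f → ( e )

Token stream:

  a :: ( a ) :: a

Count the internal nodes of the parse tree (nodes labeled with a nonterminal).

12

[e [e [e [t [f a]]] :: [t [f ( [e [t [f a]]] )]]] :: [t [f a]]]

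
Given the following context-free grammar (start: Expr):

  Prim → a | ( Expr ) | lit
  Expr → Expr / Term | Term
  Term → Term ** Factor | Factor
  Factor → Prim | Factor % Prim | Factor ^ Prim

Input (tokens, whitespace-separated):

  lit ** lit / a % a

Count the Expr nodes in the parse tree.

2

[Expr [Expr [Term [Term [Factor [Prim lit]]] ** [Factor [Prim lit]]]] / [Term [Factor [Factor [Prim a]] % [Prim a]]]]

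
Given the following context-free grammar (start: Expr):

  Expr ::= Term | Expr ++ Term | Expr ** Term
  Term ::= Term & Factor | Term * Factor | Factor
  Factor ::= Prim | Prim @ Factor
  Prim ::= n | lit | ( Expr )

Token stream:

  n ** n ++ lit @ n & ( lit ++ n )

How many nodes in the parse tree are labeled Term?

[Expr [Expr [Expr [Term [Factor [Prim n]]]] ** [Term [Factor [Prim n]]]] ++ [Term [Term [Factor [Prim lit] @ [Factor [Prim n]]]] & [Factor [Prim ( [Expr [Expr [Term [Factor [Prim lit]]]] ++ [Term [Factor [Prim n]]]] )]]]]

6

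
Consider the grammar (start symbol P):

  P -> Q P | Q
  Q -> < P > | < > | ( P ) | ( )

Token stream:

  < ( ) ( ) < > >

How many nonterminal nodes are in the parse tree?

[P [Q < [P [Q ( )] [P [Q ( )] [P [Q < >]]]] >]]

8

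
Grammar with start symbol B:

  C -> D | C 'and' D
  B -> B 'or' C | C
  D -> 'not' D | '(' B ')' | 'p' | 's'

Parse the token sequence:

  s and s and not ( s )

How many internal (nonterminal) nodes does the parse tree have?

11

[B [C [C [C [D s]] and [D s]] and [D not [D ( [B [C [D s]]] )]]]]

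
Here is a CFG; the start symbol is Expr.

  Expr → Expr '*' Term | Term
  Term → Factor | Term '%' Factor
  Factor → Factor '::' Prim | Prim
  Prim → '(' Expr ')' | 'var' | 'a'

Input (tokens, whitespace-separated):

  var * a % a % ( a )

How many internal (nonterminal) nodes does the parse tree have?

[Expr [Expr [Term [Factor [Prim var]]]] * [Term [Term [Term [Factor [Prim a]]] % [Factor [Prim a]]] % [Factor [Prim ( [Expr [Term [Factor [Prim a]]]] )]]]]

18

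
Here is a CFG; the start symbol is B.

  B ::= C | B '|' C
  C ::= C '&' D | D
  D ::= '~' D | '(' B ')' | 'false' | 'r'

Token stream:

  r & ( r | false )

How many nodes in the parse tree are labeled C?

4

[B [C [C [D r]] & [D ( [B [B [C [D r]]] | [C [D false]]] )]]]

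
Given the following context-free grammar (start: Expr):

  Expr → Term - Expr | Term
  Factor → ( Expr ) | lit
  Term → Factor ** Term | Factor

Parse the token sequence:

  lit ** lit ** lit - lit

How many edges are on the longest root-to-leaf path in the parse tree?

[Expr [Term [Factor lit] ** [Term [Factor lit] ** [Term [Factor lit]]]] - [Expr [Term [Factor lit]]]]

5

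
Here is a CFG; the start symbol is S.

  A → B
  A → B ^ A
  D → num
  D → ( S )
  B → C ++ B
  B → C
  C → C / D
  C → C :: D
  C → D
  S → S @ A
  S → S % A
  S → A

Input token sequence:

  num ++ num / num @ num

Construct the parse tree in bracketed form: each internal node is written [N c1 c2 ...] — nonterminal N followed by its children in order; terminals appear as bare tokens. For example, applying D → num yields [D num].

[S [S [A [B [C [D num]] ++ [B [C [C [D num]] / [D num]]]]]] @ [A [B [C [D num]]]]]

S
S @ A
A @ A
B @ A
C ++ B @ A
D ++ B @ A
num ++ B @ A
num ++ C @ A
num ++ C / D @ A
num ++ D / D @ A
num ++ num / D @ A
num ++ num / num @ A
num ++ num / num @ B
num ++ num / num @ C
num ++ num / num @ D
num ++ num / num @ num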